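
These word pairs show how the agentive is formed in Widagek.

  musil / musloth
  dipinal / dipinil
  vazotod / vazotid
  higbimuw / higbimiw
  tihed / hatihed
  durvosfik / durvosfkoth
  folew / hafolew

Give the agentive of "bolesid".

bolesdoth

"bolesid" has last vowel 'i'. The stems whose last vowel is 'i' (musil → musloth, durvosfik → durvosfkoth) delete the last vowel and add -oth.
The other patterns: stems whose last vowel is 'e' add the prefix ha-; stems whose last vowel is 'a', 'o' or 'u' change the last vowel to 'i'.
So bolesid → bolesdoth.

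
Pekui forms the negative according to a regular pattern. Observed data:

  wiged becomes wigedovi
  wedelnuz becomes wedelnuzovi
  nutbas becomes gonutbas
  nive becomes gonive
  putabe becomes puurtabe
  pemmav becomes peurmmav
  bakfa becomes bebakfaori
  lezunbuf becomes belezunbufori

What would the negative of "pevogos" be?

"pevogos" begins with p-. The stems beginning with p- (putabe → puurtabe, pemmav → peurmmav) insert -ur- after the first vowel.
The other patterns: stems beginning with w- add -ovi; stems beginning with n- add the prefix go-; stems beginning with b- or l- add be- … -ori around the stem.
So pevogos → peurvogos.

peurvogos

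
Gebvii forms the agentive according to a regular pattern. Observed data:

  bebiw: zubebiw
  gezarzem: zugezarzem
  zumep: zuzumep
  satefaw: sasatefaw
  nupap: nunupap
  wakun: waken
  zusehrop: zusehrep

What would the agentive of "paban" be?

papaban

"paban" has last vowel 'a'. The stems whose last vowel is 'a' (satefaw → sasatefaw, nupap → nunupap) repeat the first consonant+vowel as a prefix.
So paban → papaban.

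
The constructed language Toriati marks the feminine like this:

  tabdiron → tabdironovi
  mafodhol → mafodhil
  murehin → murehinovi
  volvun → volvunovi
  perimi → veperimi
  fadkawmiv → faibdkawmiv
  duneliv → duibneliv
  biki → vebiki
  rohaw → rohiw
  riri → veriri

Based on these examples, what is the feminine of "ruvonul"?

ruvonil

duneliv and murehin both have last vowel 'i' yet inflect differently (duibneliv, murehinovi), so the last vowel is not what conditions the rule; the final letter is.
"ruvonul" ends in -l. The one such stem in the data (mafodhol → mafodhil) changes the last vowel to 'i' (as does rohaw), so the same rule applies.
So ruvonul → ruvonil.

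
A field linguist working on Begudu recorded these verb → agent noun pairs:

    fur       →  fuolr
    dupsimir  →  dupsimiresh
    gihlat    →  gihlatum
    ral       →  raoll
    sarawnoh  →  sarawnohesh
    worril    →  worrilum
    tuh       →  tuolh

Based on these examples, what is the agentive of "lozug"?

lozugum

"lozug" has 2 vowels. The stems with 2 vowels (worril → worrilum, gihlat → gihlatum) add -um.
So lozug → lozugum.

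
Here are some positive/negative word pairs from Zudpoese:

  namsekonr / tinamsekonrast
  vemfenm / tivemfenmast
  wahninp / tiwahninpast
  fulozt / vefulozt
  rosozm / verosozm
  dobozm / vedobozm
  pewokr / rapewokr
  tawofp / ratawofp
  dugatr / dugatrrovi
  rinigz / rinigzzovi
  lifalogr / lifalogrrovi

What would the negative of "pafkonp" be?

tipafkonpast

"pafkonp" has second-to-last letter 'n'. The stems whose second-to-last letter is 'n' (namsekonr → tinamsekonrast, vemfenm → tivemfenmast, wahninp → tiwahninpast) add ti- … -ast around the stem.
The other patterns: stems whose second-to-last letter is 'z' add the prefix ve-; stems whose second-to-last letter is 'f' or 'k' add the prefix ra-; stems whose second-to-last letter is 'g' or 't' double the final consonant and add -ovi.
So pafkonp → tipafkonpast.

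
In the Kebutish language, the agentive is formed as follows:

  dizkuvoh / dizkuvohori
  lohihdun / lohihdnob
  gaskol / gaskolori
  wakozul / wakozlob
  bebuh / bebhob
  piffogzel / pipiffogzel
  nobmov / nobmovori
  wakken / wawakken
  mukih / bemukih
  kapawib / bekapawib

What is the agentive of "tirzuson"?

tirzusonori

wakken and lohihdun both end in -n yet inflect differently (wawakken, lohihdnob), so the final letter is not what conditions the rule; the last vowel is.
"tirzuson" has last vowel 'o'. The stems whose last vowel is 'o' (dizkuvoh → dizkuvohori, nobmov → nobmovori, gaskol → gaskolori) add -ori.
The other patterns: stems whose last vowel is 'e' repeat the first consonant+vowel as a prefix; stems whose last vowel is 'u' delete the last vowel and add -ob; stems whose last vowel is 'i' add the prefix be-.
So tirzuson → tirzusonori.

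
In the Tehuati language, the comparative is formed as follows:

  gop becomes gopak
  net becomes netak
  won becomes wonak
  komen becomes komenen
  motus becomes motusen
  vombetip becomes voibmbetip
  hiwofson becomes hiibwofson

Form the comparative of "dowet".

doweten

"dowet" has 2 vowels. The stems with 2 vowels (komen → komenen, motus → motusen) add -en.
The other patterns: stems with 1 vowel add -ak; stems with 3 vowels insert -ib- after the first vowel.
So dowet → doweten.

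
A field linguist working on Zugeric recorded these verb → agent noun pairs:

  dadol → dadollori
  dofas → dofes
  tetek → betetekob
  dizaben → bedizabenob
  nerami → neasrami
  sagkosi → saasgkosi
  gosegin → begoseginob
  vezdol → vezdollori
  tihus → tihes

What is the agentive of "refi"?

reasfi

sagkosi and gosegin both have last vowel 'i' yet inflect differently (saasgkosi, begoseginob), so the last vowel is not what conditions the rule; the final letter is.
"refi" ends in -i. The stems ending in -i (sagkosi → saasgkosi, nerami → neasrami) insert -as- after the first vowel.
The other patterns: stems ending in -l double the final consonant and add -ori; stems ending in -s change the last vowel to 'e'; stems ending in -k or -n add be- … -ob around the stem.
So refi → reasfi.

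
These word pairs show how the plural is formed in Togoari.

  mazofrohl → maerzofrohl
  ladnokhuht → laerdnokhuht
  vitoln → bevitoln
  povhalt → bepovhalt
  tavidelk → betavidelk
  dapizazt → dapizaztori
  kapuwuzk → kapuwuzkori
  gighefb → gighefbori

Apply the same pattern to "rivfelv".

berivfelv

ladnokhuht and povhalt both end in -t yet inflect differently (laerdnokhuht, bepovhalt), so the final letter is not what conditions the rule; the second-to-last letter is.
"rivfelv" has second-to-last letter 'l'. The stems whose second-to-last letter is 'l' (vitoln → bevitoln, povhalt → bepovhalt, tavidelk → betavidelk) add the prefix be-.
So rivfelv → berivfelv.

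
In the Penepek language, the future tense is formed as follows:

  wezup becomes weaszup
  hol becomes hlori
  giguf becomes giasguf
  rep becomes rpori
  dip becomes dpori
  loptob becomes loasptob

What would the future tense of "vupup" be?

dip and wezup both end in -p yet inflect differently (dpori, weaszup), so the final letter is not what conditions the rule; the number of vowels is.
"vupup" has 2 vowels. The stems with 2 vowels (loptob → loasptob, giguf → giasguf, wezup → weaszup) insert -as- after the first vowel.
So vupup → vuaspup.

vuaspup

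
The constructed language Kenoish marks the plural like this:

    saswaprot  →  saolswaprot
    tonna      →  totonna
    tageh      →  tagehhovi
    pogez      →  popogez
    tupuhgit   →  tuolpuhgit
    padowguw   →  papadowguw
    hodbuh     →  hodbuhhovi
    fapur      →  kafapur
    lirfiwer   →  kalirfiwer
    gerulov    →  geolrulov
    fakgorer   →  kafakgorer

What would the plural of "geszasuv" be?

geolszasuv

tageh and lirfiwer both have last vowel 'e' yet inflect differently (tagehhovi, kalirfiwer), so the last vowel is not what conditions the rule; the final letter is.
"geszasuv" ends in -v. The one such stem in the data (gerulov → geolrulov) inserts -ol- after the first vowel (as do saswaprot, tupuhgit), so the same rule applies.
The other patterns: stems ending in -h double the final consonant and add -ovi; stems ending in -r add the prefix ka-; stems ending in -a, -w or -z repeat the first consonant+vowel as a prefix.
So geszasuv → geolszasuv.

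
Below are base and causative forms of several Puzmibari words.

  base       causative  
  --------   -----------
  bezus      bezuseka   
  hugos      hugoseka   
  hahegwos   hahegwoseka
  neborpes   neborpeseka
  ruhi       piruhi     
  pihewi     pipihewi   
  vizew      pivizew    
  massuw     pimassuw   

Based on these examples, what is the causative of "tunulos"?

tunuloseka

"tunulos" ends in -s. The stems ending in -s (bezus → bezuseka, hugos → hugoseka, hahegwos → hahegwoseka) add -eka.
So tunulos → tunuloseka.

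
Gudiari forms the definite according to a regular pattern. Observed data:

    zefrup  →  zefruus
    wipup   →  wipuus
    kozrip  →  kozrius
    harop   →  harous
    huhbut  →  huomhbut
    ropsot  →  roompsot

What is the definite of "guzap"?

guzaus

harop and ropsot both have last vowel 'o' yet inflect differently (harous, roompsot), so the last vowel is not what conditions the rule; the final letter is.
"guzap" ends in -p. The stems ending in -p (wipup → wipuus, zefrup → zefruus, harop → harous) drop the final letter and add -us.
The other pattern: stems ending in -t insert -om- after the first vowel.
So guzap → guzaus.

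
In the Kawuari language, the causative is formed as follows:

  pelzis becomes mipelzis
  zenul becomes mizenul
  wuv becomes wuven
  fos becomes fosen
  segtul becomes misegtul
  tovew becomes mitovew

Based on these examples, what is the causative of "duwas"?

miduwas

fos and pelzis both end in -s yet inflect differently (fosen, mipelzis), so the final letter is not what conditions the rule; the number of vowels is.
"duwas" has 2 vowels. The stems with 2 vowels (pelzis → mipelzis, segtul → misegtul, tovew → mitovew) add the prefix mi-.
So duwas → miduwas.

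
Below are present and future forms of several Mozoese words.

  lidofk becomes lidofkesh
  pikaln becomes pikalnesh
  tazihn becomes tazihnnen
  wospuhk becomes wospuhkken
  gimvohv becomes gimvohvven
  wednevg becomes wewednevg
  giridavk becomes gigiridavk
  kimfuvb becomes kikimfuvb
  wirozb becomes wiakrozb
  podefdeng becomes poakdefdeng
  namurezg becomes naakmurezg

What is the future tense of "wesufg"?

"wesufg" has second-to-last letter 'f'. The one such stem in the data (lidofk → lidofkesh) adds -esh, so the same rule applies.
So wesufg → wesufgesh.

wesufgesh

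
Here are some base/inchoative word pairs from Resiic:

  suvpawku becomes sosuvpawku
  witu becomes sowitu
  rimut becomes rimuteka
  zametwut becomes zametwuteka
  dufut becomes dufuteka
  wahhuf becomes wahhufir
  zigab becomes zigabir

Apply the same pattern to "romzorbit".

romzorbiteka

suvpawku and rimut both have last vowel 'u' yet inflect differently (sosuvpawku, rimuteka), so the last vowel is not what conditions the rule; the final letter is.
"romzorbit" ends in -t. The stems ending in -t (rimut → rimuteka, zametwut → zametwuteka, dufut → dufuteka) add -eka.
So romzorbit → romzorbiteka.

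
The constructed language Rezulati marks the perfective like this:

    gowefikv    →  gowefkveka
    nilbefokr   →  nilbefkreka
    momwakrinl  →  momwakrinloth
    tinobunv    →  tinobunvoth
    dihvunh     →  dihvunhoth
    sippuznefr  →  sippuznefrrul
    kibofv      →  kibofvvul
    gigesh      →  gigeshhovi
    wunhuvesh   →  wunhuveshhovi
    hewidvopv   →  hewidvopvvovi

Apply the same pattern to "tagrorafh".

tagrorafhhul

gowefikv and tinobunv both end in -v yet inflect differently (gowefkveka, tinobunvoth), so the final letter is not what conditions the rule; the second-to-last letter is.
"tagrorafh" has second-to-last letter 'f'. The stems whose second-to-last letter is 'f' (sippuznefr → sippuznefrrul, kibofv → kibofvvul) double the final consonant and add -ul.
So tagrorafh → tagrorafhhul.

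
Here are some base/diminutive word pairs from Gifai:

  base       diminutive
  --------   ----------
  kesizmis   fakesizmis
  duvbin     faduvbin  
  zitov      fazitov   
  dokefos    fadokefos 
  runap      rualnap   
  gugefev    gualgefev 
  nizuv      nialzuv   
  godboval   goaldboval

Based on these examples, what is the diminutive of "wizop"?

fawizop

"wizop" has last vowel 'o'. The stems whose last vowel is 'o' (zitov → fazitov, dokefos → fadokefos) add the prefix fa-.
The other pattern: stems whose last vowel is 'a', 'e' or 'u' insert -al- after the first vowel.
So wizop → fawizop.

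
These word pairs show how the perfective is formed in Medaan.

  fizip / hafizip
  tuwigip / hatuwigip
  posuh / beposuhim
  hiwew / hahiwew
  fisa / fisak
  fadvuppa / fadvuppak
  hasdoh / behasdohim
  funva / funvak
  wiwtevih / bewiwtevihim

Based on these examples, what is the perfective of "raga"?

ragak

wiwtevih and fizip both have last vowel 'i' yet inflect differently (bewiwtevihim, hafizip), so the last vowel is not what conditions the rule; the final letter is.
"raga" ends in -a. The stems ending in -a (funva → funvak, fisa → fisak, fadvuppa → fadvuppak) drop the final letter and add -ak.
The other patterns: stems ending in -h add be- … -im around the stem; stems ending in -p or -w add the prefix ha-.
So raga → ragak.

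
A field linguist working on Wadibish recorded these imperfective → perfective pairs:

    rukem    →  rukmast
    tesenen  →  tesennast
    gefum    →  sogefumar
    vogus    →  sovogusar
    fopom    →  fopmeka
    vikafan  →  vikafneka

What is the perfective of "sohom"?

"sohom" has last vowel 'o'. The one such stem in the data (fopom → fopmeka) deletes the last vowel and adds -eka (as does vikafan), so the same rule applies.
The other patterns: stems whose last vowel is 'e' delete the last vowel and add -ast; stems whose last vowel is 'u' add so- … -ar around the stem.
So sohom → sohmeka.

sohmeka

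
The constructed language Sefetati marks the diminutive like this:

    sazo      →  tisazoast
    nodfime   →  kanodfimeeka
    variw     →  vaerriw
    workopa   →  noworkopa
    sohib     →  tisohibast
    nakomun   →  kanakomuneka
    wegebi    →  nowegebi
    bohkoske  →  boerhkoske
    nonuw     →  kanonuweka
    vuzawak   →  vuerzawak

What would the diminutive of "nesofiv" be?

kanesofiveka

nonuw and variw both end in -w yet inflect differently (kanonuweka, vaerriw), so the final letter is not what conditions the rule; the first letter is.
"nesofiv" begins with n-. The stems beginning with n- (nodfime → kanodfimeeka, nonuw → kanonuweka, nakomun → kanakomuneka) add ka- … -eka around the stem.
So nesofiv → kanesofiveka.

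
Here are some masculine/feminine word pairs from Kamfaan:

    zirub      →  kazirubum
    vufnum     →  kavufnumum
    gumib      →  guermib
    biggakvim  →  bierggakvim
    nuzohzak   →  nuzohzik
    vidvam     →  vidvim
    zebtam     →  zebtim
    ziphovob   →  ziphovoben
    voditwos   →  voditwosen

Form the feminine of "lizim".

"lizim" has last vowel 'i'. The stems whose last vowel is 'i' (gumib → guermib, biggakvim → bierggakvim) insert -er- after the first vowel.
So lizim → lierzim.

lierzim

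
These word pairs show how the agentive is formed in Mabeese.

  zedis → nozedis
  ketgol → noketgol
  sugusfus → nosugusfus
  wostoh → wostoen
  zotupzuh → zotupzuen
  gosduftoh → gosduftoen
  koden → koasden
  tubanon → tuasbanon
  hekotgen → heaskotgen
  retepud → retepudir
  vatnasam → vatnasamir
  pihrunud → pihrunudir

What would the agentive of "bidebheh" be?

bidebheen

ketgol and wostoh both have last vowel 'o' yet inflect differently (noketgol, wostoen), so the last vowel is not what conditions the rule; the final letter is.
"bidebheh" ends in -h. The stems ending in -h (wostoh → wostoen, zotupzuh → zotupzuen, gosduftoh → gosduftoen) drop the final letter and add -en.
The other patterns: stems ending in -l or -s add the prefix no-; stems ending in -n insert -as- after the first vowel; stems ending in -d or -m add -ir.
So bidebheh → bidebheen.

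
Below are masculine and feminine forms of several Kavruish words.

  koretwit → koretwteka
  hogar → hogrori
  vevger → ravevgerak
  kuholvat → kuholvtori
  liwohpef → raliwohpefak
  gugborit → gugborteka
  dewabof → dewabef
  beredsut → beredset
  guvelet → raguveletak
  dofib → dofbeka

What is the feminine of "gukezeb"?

ragukezebak

gugborit and kuholvat both end in -t yet inflect differently (gugborteka, kuholvtori), so the final letter is not what conditions the rule; the last vowel is.
"gukezeb" has last vowel 'e'. The stems whose last vowel is 'e' (vevger → ravevgerak, guvelet → raguveletak, liwohpef → raliwohpefak) add ra- … -ak around the stem.
So gukezeb → ragukezebak.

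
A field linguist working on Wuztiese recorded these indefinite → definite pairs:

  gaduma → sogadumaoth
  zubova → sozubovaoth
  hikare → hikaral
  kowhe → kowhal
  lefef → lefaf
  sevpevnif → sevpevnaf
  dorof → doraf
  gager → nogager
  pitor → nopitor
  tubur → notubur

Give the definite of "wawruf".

hikare and lefef both have last vowel 'e' yet inflect differently (hikaral, lefaf), so the last vowel is not what conditions the rule; the final letter is.
"wawruf" ends in -f. The stems ending in -f (lefef → lefaf, sevpevnif → sevpevnaf, dorof → doraf) change the last vowel to 'a'.
The other patterns: stems ending in -a add so- … -oth around the stem; stems ending in -e drop the final letter and add -al; stems ending in -r add the prefix no-.
So wawruf → wawraf.

wawraf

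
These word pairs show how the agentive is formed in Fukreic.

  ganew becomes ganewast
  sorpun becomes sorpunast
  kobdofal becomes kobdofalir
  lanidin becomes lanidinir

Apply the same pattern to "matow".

"matow" has 2 vowels. The stems with 2 vowels (ganew → ganewast, sorpun → sorpunast) add -ast.
The other pattern: stems with 3 vowels add -ir.
So matow → matowast.

matowast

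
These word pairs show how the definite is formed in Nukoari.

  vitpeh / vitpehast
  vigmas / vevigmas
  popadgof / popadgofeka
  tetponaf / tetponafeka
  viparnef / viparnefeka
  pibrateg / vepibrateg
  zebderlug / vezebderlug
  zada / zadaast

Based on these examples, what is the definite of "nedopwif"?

nedopwifeka

viparnef and pibrateg both have last vowel 'e' yet inflect differently (viparnefeka, vepibrateg), so the last vowel is not what conditions the rule; the final letter is.
"nedopwif" ends in -f. The stems ending in -f (tetponaf → tetponafeka, popadgof → popadgofeka, viparnef → viparnefeka) add -eka.
So nedopwif → nedopwifeka.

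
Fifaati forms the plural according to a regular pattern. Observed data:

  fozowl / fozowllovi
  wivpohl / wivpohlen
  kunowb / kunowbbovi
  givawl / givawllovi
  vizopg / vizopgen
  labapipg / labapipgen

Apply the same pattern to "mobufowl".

givawl and wivpohl both end in -l yet inflect differently (givawllovi, wivpohlen), so the final letter is not what conditions the rule; the second-to-last letter is.
"mobufowl" has second-to-last letter 'w'. The stems whose second-to-last letter is 'w' (givawl → givawllovi, fozowl → fozowllovi, kunowb → kunowbbovi) double the final consonant and add -ovi.
So mobufowl → mobufowllovi.

mobufowllovi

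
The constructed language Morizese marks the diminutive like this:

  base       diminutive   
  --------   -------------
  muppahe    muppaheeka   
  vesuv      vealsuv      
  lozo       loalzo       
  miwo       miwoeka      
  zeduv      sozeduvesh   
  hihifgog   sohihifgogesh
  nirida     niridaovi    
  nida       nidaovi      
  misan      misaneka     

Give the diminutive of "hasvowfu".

"hasvowfu" begins with h-. The one such stem in the data (hihifgog → sohihifgogesh) adds so- … -esh around the stem, so the same rule applies.
The other patterns: stems beginning with m- add -eka; stems beginning with l- or v- insert -al- after the first vowel; stems beginning with n- add -ovi.
So hasvowfu → sohasvowfuesh.

sohasvowfuesh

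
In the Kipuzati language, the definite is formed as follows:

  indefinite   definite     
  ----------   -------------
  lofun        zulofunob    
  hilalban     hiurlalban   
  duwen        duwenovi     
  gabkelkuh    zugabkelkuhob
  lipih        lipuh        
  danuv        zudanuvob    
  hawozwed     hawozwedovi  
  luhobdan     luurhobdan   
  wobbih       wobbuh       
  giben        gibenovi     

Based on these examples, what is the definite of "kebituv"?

zukebituvob

"kebituv" has last vowel 'u'. The stems whose last vowel is 'u' (danuv → zudanuvob, lofun → zulofunob, gabkelkuh → zugabkelkuhob) add zu- … -ob around the stem.
So kebituv → zukebituvob.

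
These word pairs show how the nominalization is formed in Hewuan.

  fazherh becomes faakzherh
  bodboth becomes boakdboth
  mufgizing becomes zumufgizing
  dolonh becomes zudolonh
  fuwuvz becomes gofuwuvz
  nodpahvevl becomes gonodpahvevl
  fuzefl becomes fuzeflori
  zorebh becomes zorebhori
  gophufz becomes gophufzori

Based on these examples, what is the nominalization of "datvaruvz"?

fazherh and dolonh both end in -h yet inflect differently (faakzherh, zudolonh), so the final letter is not what conditions the rule; the second-to-last letter is.
"datvaruvz" has second-to-last letter 'v'. The stems whose second-to-last letter is 'v' (fuwuvz → gofuwuvz, nodpahvevl → gonodpahvevl) add the prefix go-.
The other patterns: stems whose second-to-last letter is 'r' or 't' insert -ak- after the first vowel; stems whose second-to-last letter is 'n' add the prefix zu-; stems whose second-to-last letter is 'b' or 'f' add -ori.
So datvaruvz → godatvaruvz.

godatvaruvz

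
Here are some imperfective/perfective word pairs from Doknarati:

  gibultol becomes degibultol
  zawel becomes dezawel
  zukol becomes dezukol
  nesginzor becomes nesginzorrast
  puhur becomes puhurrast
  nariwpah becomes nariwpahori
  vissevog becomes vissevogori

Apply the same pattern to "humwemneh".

gibultol and nesginzor both have last vowel 'o' yet inflect differently (degibultol, nesginzorrast), so the last vowel is not what conditions the rule; the final letter is.
"humwemneh" ends in -h. The one such stem in the data (nariwpah → nariwpahori) adds -ori, so the same rule applies.
The other patterns: stems ending in -l add the prefix de-; stems ending in -r double the final consonant and add -ast.
So humwemneh → humwemnehori.

humwemnehori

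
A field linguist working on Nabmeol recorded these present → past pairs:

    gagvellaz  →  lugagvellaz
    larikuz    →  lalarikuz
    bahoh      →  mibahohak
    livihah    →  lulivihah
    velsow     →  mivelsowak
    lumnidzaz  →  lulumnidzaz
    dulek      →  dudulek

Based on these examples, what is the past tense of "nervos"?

larikuz and gagvellaz both end in -z yet inflect differently (lalarikuz, lugagvellaz), so the final letter is not what conditions the rule; the last vowel is.
"nervos" has last vowel 'o'. The stems whose last vowel is 'o' (bahoh → mibahohak, velsow → mivelsowak) add mi- … -ak around the stem.
So nervos → minervosak.

minervosak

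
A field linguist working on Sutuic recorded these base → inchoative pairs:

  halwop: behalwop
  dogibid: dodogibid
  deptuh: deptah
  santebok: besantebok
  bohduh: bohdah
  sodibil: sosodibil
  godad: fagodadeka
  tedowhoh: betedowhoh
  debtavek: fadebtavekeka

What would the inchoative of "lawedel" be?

falawedeleka

tedowhoh and bohduh both end in -h yet inflect differently (betedowhoh, bohdah), so the final letter is not what conditions the rule; the last vowel is.
"lawedel" has last vowel 'e'. The one such stem in the data (debtavek → fadebtavekeka) adds fa- … -eka around the stem, so the same rule applies.
So lawedel → falawedeleka.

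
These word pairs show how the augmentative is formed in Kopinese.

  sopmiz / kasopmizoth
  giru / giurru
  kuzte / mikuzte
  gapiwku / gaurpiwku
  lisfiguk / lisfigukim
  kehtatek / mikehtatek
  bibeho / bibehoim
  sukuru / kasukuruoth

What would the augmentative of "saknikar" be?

kasaknikaroth

sukuru and gapiwku both end in -u yet inflect differently (kasukuruoth, gaurpiwku), so the final letter is not what conditions the rule; the first letter is.
"saknikar" begins with s-. The stems beginning with s- (sopmiz → kasopmizoth, sukuru → kasukuruoth) add ka- … -oth around the stem.
So saknikar → kasaknikaroth.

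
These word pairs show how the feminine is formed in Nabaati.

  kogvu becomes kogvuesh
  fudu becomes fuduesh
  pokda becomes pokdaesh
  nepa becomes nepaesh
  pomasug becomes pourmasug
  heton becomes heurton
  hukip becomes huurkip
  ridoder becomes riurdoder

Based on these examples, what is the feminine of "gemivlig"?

kogvu and pomasug both have last vowel 'u' yet inflect differently (kogvuesh, pourmasug), so the last vowel is not what conditions the rule; whether the stem ends in a vowel or a consonant is.
"gemivlig" ends in a consonant. The stems ending in a consonant (pomasug → pourmasug, heton → heurton, hukip → huurkip) insert -ur- after the first vowel.
So gemivlig → geurmivlig.

geurmivlig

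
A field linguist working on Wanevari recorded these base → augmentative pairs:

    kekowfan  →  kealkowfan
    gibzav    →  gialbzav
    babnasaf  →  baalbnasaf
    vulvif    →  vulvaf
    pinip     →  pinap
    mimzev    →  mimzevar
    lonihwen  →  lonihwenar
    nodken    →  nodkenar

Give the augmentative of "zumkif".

zumkaf

babnasaf and vulvif both end in -f yet inflect differently (baalbnasaf, vulvaf), so the final letter is not what conditions the rule; the last vowel is.
"zumkif" has last vowel 'i'. The stems whose last vowel is 'i' (vulvif → vulvaf, pinip → pinap) change the last vowel to 'a'.
The other patterns: stems whose last vowel is 'a' insert -al- after the first vowel; stems whose last vowel is 'e' add -ar.
So zumkif → zumkaf.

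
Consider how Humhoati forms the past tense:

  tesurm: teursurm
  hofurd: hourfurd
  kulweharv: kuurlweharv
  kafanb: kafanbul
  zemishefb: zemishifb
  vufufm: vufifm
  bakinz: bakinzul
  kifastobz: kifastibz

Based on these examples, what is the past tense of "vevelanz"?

tesurm and vufufm both end in -m yet inflect differently (teursurm, vufifm), so the final letter is not what conditions the rule; the second-to-last letter is.
"vevelanz" has second-to-last letter 'n'. The stems whose second-to-last letter is 'n' (bakinz → bakinzul, kafanb → kafanbul) add -ul.
The other patterns: stems whose second-to-last letter is 'r' insert -ur- after the first vowel; stems whose second-to-last letter is 'b' or 'f' change the last vowel to 'i'.
So vevelanz → vevelanzul.

vevelanzul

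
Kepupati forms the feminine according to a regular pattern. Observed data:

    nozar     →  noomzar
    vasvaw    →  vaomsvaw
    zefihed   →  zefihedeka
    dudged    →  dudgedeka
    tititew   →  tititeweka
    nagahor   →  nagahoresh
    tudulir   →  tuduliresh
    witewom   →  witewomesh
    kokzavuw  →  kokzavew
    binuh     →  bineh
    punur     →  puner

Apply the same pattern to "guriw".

guriwesh

vasvaw and tititew both end in -w yet inflect differently (vaomsvaw, tititeweka), so the final letter is not what conditions the rule; the last vowel is.
"guriw" has last vowel 'i'. The one such stem in the data (tudulir → tuduliresh) adds -esh, so the same rule applies.
The other patterns: stems whose last vowel is 'a' insert -om- after the first vowel; stems whose last vowel is 'e' add -eka; stems whose last vowel is 'u' change the last vowel to 'e'.
So guriw → guriwesh.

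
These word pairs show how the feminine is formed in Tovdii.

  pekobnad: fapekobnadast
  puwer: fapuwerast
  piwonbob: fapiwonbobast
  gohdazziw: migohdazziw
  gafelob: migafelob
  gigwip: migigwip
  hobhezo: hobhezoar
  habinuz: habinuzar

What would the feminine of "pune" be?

piwonbob and gafelob both end in -b yet inflect differently (fapiwonbobast, migafelob), so the final letter is not what conditions the rule; the first letter is.
"pune" begins with p-. The stems beginning with p- (pekobnad → fapekobnadast, puwer → fapuwerast, piwonbob → fapiwonbobast) add fa- … -ast around the stem.
So pune → fapuneast.

fapuneast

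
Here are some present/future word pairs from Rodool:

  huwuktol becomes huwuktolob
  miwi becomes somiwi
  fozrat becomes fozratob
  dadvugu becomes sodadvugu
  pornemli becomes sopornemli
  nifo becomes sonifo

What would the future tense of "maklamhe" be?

somaklamhe

"maklamhe" ends in a vowel. The stems ending in a vowel (pornemli → sopornemli, miwi → somiwi, dadvugu → sodadvugu) add the prefix so-.
The other pattern: stems ending in a consonant add -ob.
So maklamhe → somaklamhe.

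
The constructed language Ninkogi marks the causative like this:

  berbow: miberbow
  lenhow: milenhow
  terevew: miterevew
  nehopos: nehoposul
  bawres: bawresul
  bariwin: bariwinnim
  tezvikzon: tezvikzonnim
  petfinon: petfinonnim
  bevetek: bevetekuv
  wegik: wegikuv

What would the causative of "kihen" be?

"kihen" ends in -n. The stems ending in -n (bariwin → bariwinnim, tezvikzon → tezvikzonnim, petfinon → petfinonnim) double the final consonant and add -im.
So kihen → kihennim.

kihennim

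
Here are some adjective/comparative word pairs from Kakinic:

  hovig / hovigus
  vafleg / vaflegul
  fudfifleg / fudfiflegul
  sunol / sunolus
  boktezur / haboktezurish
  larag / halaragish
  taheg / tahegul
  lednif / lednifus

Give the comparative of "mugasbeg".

mugasbegul

larag and hovig both end in -g yet inflect differently (halaragish, hovigus), so the final letter is not what conditions the rule; the last vowel is.
"mugasbeg" has last vowel 'e'. The stems whose last vowel is 'e' (vafleg → vaflegul, taheg → tahegul, fudfifleg → fudfiflegul) add -ul.
The other patterns: stems whose last vowel is 'a' or 'u' add ha- … -ish around the stem; stems whose last vowel is 'i' or 'o' add -us.
So mugasbeg → mugasbegul.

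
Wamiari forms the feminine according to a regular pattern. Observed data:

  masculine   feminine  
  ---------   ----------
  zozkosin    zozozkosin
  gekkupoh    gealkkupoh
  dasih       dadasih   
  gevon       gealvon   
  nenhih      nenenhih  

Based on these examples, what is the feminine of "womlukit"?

wowomlukit

zozkosin and gevon both end in -n yet inflect differently (zozozkosin, gealvon), so the final letter is not what conditions the rule; the last vowel is.
"womlukit" has last vowel 'i'. The stems whose last vowel is 'i' (dasih → dadasih, nenhih → nenenhih, zozkosin → zozozkosin) repeat the first consonant+vowel as a prefix.
So womlukit → wowomlukit.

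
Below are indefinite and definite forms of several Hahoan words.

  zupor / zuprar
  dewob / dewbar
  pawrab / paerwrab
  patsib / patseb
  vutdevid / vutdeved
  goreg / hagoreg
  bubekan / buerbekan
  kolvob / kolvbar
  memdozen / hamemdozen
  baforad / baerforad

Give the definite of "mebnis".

pawrab and patsib both end in -b yet inflect differently (paerwrab, patseb), so the final letter is not what conditions the rule; the last vowel is.
"mebnis" has last vowel 'i'. The stems whose last vowel is 'i' (patsib → patseb, vutdevid → vutdeved) change the last vowel to 'e'.
So mebnis → mebnes.

mebnes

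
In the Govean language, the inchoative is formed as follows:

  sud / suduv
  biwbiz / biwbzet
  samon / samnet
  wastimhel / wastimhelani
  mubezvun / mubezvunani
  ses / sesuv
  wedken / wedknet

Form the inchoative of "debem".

debmet

samon and mubezvun both end in -n yet inflect differently (samnet, mubezvunani), so the final letter is not what conditions the rule; the number of vowels is.
"debem" has 2 vowels. The stems with 2 vowels (samon → samnet, wedken → wedknet, biwbiz → biwbzet) delete the last vowel and add -et.
The other patterns: stems with 1 vowel add -uv; stems with 3 vowels add -ani.
So debem → debmet.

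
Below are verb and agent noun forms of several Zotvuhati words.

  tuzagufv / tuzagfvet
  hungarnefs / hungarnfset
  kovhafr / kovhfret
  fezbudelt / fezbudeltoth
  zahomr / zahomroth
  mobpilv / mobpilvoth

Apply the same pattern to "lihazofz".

lihazfzet

"lihazofz" has second-to-last letter 'f'. The stems whose second-to-last letter is 'f' (tuzagufv → tuzagfvet, hungarnefs → hungarnfset, kovhafr → kovhfret) delete the last vowel and add -et.
The other pattern: stems whose second-to-last letter is 'l' or 'm' add -oth.
So lihazofz → lihazfzet.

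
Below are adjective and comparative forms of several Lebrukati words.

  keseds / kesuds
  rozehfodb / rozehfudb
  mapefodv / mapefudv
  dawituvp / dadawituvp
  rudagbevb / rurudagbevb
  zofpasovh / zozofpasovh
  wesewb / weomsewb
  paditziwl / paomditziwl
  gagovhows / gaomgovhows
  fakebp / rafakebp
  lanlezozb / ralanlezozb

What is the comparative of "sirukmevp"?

rozehfodb and rudagbevb both end in -b yet inflect differently (rozehfudb, rurudagbevb), so the final letter is not what conditions the rule; the second-to-last letter is.
"sirukmevp" has second-to-last letter 'v'. The stems whose second-to-last letter is 'v' (dawituvp → dadawituvp, rudagbevb → rurudagbevb, zofpasovh → zozofpasovh) repeat the first consonant+vowel as a prefix.
So sirukmevp → sisirukmevp.

sisirukmevp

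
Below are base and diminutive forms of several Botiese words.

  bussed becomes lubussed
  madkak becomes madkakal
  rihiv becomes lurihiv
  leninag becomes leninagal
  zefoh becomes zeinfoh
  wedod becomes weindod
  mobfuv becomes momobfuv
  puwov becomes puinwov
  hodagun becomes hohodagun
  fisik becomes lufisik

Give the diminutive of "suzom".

suinzom

mobfuv and rihiv both end in -v yet inflect differently (momobfuv, lurihiv), so the final letter is not what conditions the rule; the last vowel is.
"suzom" has last vowel 'o'. The stems whose last vowel is 'o' (wedod → weindod, zefoh → zeinfoh, puwov → puinwov) insert -in- after the first vowel.
The other patterns: stems whose last vowel is 'u' repeat the first consonant+vowel as a prefix; stems whose last vowel is 'e' or 'i' add the prefix lu-; stems whose last vowel is 'a' add -al.
So suzom → suinzom.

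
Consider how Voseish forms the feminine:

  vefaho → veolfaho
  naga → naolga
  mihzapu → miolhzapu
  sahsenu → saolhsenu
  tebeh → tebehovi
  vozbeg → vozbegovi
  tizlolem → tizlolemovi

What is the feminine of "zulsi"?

zuollsi

"zulsi" ends in a vowel. The stems ending in a vowel (vefaho → veolfaho, naga → naolga, mihzapu → miolhzapu) insert -ol- after the first vowel.
So zulsi → zuollsi.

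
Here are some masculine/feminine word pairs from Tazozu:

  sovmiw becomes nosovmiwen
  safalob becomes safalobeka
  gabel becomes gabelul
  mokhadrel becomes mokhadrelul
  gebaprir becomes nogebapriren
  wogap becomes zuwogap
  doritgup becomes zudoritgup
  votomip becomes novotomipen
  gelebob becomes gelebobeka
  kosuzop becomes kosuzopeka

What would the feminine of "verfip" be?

noverfipen

kosuzop and votomip both end in -p yet inflect differently (kosuzopeka, novotomipen), so the final letter is not what conditions the rule; the last vowel is.
"verfip" has last vowel 'i'. The stems whose last vowel is 'i' (votomip → novotomipen, sovmiw → nosovmiwen, gebaprir → nogebapriren) add no- … -en around the stem.
So verfip → noverfipen.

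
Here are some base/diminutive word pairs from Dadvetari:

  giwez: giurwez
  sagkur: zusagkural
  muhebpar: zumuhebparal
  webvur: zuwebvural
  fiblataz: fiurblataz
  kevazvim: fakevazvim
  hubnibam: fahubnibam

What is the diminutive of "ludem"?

faludem

fiblataz and muhebpar both have last vowel 'a' yet inflect differently (fiurblataz, zumuhebparal), so the last vowel is not what conditions the rule; the final letter is.
"ludem" ends in -m. The stems ending in -m (hubnibam → fahubnibam, kevazvim → fakevazvim) add the prefix fa-.
So ludem → faludem.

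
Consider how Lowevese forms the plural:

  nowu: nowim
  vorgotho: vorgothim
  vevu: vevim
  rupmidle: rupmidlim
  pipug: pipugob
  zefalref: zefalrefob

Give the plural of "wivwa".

wivwim

nowu and pipug both have last vowel 'u' yet inflect differently (nowim, pipugob), so the last vowel is not what conditions the rule; whether the stem ends in a vowel or a consonant is.
"wivwa" ends in a vowel. The stems ending in a vowel (nowu → nowim, vorgotho → vorgothim, vevu → vevim) drop the final letter and add -im.
The other pattern: stems ending in a consonant add -ob.
So wivwa → wivwim.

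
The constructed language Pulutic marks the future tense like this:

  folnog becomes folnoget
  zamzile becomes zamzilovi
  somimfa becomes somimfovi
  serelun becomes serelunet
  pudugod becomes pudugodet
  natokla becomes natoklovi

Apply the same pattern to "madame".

madamovi

serelun and somimfa both begin with s- yet inflect differently (serelunet, somimfovi), so the first letter is not what conditions the rule; whether the stem ends in a vowel or a consonant is.
"madame" ends in a vowel. The stems ending in a vowel (natokla → natoklovi, zamzile → zamzilovi, somimfa → somimfovi) drop the final letter and add -ovi.
The other pattern: stems ending in a consonant add -et.
So madame → madamovi.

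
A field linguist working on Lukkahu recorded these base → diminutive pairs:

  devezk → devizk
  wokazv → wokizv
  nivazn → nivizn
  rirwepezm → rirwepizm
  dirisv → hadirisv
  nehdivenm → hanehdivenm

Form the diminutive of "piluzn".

pilizn

wokazv and dirisv both end in -v yet inflect differently (wokizv, hadirisv), so the final letter is not what conditions the rule; the second-to-last letter is.
"piluzn" has second-to-last letter 'z'. The stems whose second-to-last letter is 'z' (devezk → devizk, wokazv → wokizv, nivazn → nivizn) change the last vowel to 'i'.
The other pattern: stems whose second-to-last letter is 'n' or 's' add the prefix ha-.
So piluzn → pilizn.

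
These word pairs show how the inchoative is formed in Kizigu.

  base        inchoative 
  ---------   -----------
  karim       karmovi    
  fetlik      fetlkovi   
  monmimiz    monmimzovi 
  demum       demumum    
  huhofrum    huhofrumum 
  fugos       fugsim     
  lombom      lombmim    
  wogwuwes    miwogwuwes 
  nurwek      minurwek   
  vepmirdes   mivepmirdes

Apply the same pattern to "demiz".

demzovi

karim and demum both end in -m yet inflect differently (karmovi, demumum), so the final letter is not what conditions the rule; the last vowel is.
"demiz" has last vowel 'i'. The stems whose last vowel is 'i' (karim → karmovi, fetlik → fetlkovi, monmimiz → monmimzovi) delete the last vowel and add -ovi.
The other patterns: stems whose last vowel is 'u' add -um; stems whose last vowel is 'o' delete the last vowel and add -im; stems whose last vowel is 'e' add the prefix mi-.
So demiz → demzovi.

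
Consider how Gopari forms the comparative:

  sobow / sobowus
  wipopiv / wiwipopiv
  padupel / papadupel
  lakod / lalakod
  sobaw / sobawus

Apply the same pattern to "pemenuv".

pepemenuv

sobow and lakod both have last vowel 'o' yet inflect differently (sobowus, lalakod), so the last vowel is not what conditions the rule; the final letter is.
"pemenuv" ends in -v. The one such stem in the data (wipopiv → wiwipopiv) repeats the first consonant+vowel as a prefix (as do lakod, padupel), so the same rule applies.
The other pattern: stems ending in -w add -us.
So pemenuv → pepemenuv.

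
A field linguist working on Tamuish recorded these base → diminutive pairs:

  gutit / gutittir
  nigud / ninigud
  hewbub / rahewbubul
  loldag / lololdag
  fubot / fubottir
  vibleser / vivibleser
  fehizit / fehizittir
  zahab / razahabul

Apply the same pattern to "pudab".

zahab and loldag both have last vowel 'a' yet inflect differently (razahabul, lololdag), so the last vowel is not what conditions the rule; the final letter is.
"pudab" ends in -b. The stems ending in -b (hewbub → rahewbubul, zahab → razahabul) add ra- … -ul around the stem.
So pudab → rapudabul.

rapudabul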